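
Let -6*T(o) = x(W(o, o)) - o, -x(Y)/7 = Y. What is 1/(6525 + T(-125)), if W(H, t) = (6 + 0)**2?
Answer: 6/39277 ≈ 0.00015276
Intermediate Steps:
W(H, t) = 36 (W(H, t) = 6**2 = 36)
x(Y) = -7*Y
T(o) = 42 + o/6 (T(o) = -(-7*36 - o)/6 = -(-252 - o)/6 = 42 + o/6)
1/(6525 + T(-125)) = 1/(6525 + (42 + (1/6)*(-125))) = 1/(6525 + (42 - 125/6)) = 1/(6525 + 127/6) = 1/(39277/6) = 6/39277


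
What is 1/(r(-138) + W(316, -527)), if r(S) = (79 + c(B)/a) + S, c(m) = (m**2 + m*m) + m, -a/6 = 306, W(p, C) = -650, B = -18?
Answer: -102/72353 ≈ -0.0014098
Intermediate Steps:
a = -1836 (a = -6*306 = -1836)
c(m) = m + 2*m**2 (c(m) = (m**2 + m**2) + m = 2*m**2 + m = m + 2*m**2)
r(S) = 8023/102 + S (r(S) = (79 - 18*(1 + 2*(-18))/(-1836)) + S = (79 - 18*(1 - 36)*(-1/1836)) + S = (79 - 18*(-35)*(-1/1836)) + S = (79 + 630*(-1/1836)) + S = (79 - 35/102) + S = 8023/102 + S)
1/(r(-138) + W(316, -527)) = 1/((8023/102 - 138) - 650) = 1/(-6053/102 - 650) = 1/(-72353/102) = -102/72353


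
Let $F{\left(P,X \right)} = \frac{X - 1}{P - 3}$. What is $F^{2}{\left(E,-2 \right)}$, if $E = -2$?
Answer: $\frac{9}{25} \approx 0.36$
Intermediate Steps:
$F{\left(P,X \right)} = \frac{-1 + X}{-3 + P}$
$F^{2}{\left(E,-2 \right)} = \left(\frac{-1 - 2}{-3 - 2}\right)^{2} = \left(\frac{1}{-5} \left(-3\right)\right)^{2} = \left(\left(- \frac{1}{5}\right) \left(-3\right)\right)^{2} = \left(\frac{3}{5}\right)^{2} = \frac{9}{25}$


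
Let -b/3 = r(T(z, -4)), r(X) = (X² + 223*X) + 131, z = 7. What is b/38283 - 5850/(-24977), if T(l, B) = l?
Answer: 31166893/318731497 ≈ 0.097784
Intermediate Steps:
r(X) = 131 + X² + 223*X
b = -5223 (b = -3*(131 + 7² + 223*7) = -3*(131 + 49 + 1561) = -3*1741 = -5223)
b/38283 - 5850/(-24977) = -5223/38283 - 5850/(-24977) = -5223*1/38283 - 5850*(-1/24977) = -1741/12761 + 5850/24977 = 31166893/318731497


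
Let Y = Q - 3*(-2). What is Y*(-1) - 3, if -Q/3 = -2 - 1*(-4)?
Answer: -3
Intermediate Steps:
Q = -6 (Q = -3*(-2 - 1*(-4)) = -3*(-2 + 4) = -3*2 = -6)
Y = 0 (Y = -6 - 3*(-2) = -6 + 6 = 0)
Y*(-1) - 3 = 0*(-1) - 3 = 0 - 3 = -3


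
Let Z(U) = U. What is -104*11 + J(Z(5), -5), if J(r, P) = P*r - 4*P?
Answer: -1149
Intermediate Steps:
J(r, P) = -4*P + P*r
-104*11 + J(Z(5), -5) = -104*11 - 5*(-4 + 5) = -1144 - 5*1 = -1144 - 5 = -1149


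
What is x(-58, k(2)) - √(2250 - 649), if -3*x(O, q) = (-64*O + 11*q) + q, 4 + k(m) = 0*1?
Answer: -3664/3 - √1601 ≈ -1261.3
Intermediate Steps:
k(m) = -4 (k(m) = -4 + 0*1 = -4 + 0 = -4)
x(O, q) = -4*q + 64*O/3 (x(O, q) = -((-64*O + 11*q) + q)/3 = -(-64*O + 12*q)/3 = -4*q + 64*O/3)
x(-58, k(2)) - √(2250 - 649) = (-4*(-4) + (64/3)*(-58)) - √(2250 - 649) = (16 - 3712/3) - √1601 = -3664/3 - √1601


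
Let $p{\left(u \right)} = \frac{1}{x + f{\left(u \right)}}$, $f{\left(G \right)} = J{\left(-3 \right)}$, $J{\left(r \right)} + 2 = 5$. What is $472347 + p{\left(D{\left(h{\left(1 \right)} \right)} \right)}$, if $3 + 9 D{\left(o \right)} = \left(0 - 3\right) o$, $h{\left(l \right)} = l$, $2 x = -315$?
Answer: $\frac{145955221}{309} \approx 4.7235 \cdot 10^{5}$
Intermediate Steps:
$x = - \frac{315}{2}$ ($x = \frac{1}{2} \left(-315\right) = - \frac{315}{2} \approx -157.5$)
$J{\left(r \right)} = 3$ ($J{\left(r \right)} = -2 + 5 = 3$)
$f{\left(G \right)} = 3$
$D{\left(o \right)} = - \frac{1}{3} - \frac{o}{3}$ ($D{\left(o \right)} = - \frac{1}{3} + \frac{\left(0 - 3\right) o}{9} = - \frac{1}{3} + \frac{\left(-3\right) o}{9} = - \frac{1}{3} - \frac{o}{3}$)
$p{\left(u \right)} = - \frac{2}{309}$ ($p{\left(u \right)} = \frac{1}{- \frac{315}{2} + 3} = \frac{1}{- \frac{309}{2}} = - \frac{2}{309}$)
$472347 + p{\left(D{\left(h{\left(1 \right)} \right)} \right)} = 472347 - \frac{2}{309} = \frac{145955221}{309}$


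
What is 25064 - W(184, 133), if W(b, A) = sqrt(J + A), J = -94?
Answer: 25064 - sqrt(39) ≈ 25058.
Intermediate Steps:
W(b, A) = sqrt(-94 + A)
25064 - W(184, 133) = 25064 - sqrt(-94 + 133) = 25064 - sqrt(39)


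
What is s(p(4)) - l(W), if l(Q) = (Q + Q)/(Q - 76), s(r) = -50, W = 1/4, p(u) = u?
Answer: -15148/303 ≈ -49.993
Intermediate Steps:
W = ¼ ≈ 0.25000
l(Q) = 2*Q/(-76 + Q) (l(Q) = (2*Q)/(-76 + Q) = 2*Q/(-76 + Q))
s(p(4)) - l(W) = -50 - 2/(4*(-76 + ¼)) = -50 - 2/(4*(-303/4)) = -50 - 2*(-4)/(4*303) = -50 - 1*(-2/303) = -50 + 2/303 = -15148/303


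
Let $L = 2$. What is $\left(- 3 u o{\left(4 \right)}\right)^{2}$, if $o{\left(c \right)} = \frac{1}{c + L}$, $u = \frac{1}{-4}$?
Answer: $\frac{1}{64} \approx 0.015625$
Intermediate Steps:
$u = - \frac{1}{4} \approx -0.25$
$o{\left(c \right)} = \frac{1}{2 + c}$ ($o{\left(c \right)} = \frac{1}{c + 2} = \frac{1}{2 + c}$)
$\left(- 3 u o{\left(4 \right)}\right)^{2} = \left(\frac{\left(-3\right) \left(- \frac{1}{4}\right)}{2 + 4}\right)^{2} = \left(\frac{3}{4 \cdot 6}\right)^{2} = \left(\frac{3}{4} \cdot \frac{1}{6}\right)^{2} = \left(\frac{1}{8}\right)^{2} = \frac{1}{64}$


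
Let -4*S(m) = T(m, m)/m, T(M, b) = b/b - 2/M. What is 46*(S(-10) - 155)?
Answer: -356431/50 ≈ -7128.6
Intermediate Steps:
T(M, b) = 1 - 2/M
S(m) = -(-2 + m)/(4*m²) (S(m) = -(-2 + m)/m/(4*m) = -(-2 + m)/(4*m²))
46*(S(-10) - 155) = 46*((¼)*(2 - 1*(-10))/(-10)² - 155) = 46*((¼)*(1/100)*(2 + 10) - 155) = 46*((¼)*(1/100)*12 - 155) = 46*(3/100 - 155) = 46*(-15497/100) = -356431/50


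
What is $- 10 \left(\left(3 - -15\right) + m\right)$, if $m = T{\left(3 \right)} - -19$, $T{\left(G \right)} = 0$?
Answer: $-370$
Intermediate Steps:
$m = 19$ ($m = 0 - -19 = 0 + 19 = 19$)
$- 10 \left(\left(3 - -15\right) + m\right) = - 10 \left(\left(3 - -15\right) + 19\right) = - 10 \left(\left(3 + 15\right) + 19\right) = - 10 \left(18 + 19\right) = \left(-10\right) 37 = -370$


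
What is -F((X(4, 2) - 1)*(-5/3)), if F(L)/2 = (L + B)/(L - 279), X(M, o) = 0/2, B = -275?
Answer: -205/104 ≈ -1.9712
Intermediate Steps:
X(M, o) = 0 (X(M, o) = 0*(1/2) = 0)
F(L) = 2*(-275 + L)/(-279 + L) (F(L) = 2*((L - 275)/(L - 279)) = 2*((-275 + L)/(-279 + L)) = 2*(-275 + L)/(-279 + L))
-F((X(4, 2) - 1)*(-5/3)) = -2*(-275 + (0 - 1)*(-5/3))/(-279 + (0 - 1)*(-5/3)) = -2*(-275 - (-5)/3)/(-279 - (-5)/3) = -2*(-275 - 1*(-5/3))/(-279 - 1*(-5/3)) = -2*(-275 + 5/3)/(-279 + 5/3) = -2*(-820)/((-832/3)*3) = -2*(-3)*(-820)/(832*3) = -1*205/104 = -205/104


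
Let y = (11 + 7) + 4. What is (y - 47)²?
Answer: 625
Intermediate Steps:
y = 22 (y = 18 + 4 = 22)
(y - 47)² = (22 - 47)² = (-25)² = 625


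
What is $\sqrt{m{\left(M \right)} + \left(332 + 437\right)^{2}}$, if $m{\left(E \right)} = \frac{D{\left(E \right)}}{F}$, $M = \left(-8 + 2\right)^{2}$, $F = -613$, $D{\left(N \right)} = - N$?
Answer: $\frac{\sqrt{222215153677}}{613} \approx 769.0$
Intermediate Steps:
$M = 36$ ($M = \left(-6\right)^{2} = 36$)
$m{\left(E \right)} = \frac{E}{613}$ ($m{\left(E \right)} = \frac{\left(-1\right) E}{-613} = - E \left(- \frac{1}{613}\right) = \frac{E}{613}$)
$\sqrt{m{\left(M \right)} + \left(332 + 437\right)^{2}} = \sqrt{\frac{1}{613} \cdot 36 + \left(332 + 437\right)^{2}} = \sqrt{\frac{36}{613} + 769^{2}} = \sqrt{\frac{36}{613} + 591361} = \sqrt{\frac{362504329}{613}} = \frac{\sqrt{222215153677}}{613}$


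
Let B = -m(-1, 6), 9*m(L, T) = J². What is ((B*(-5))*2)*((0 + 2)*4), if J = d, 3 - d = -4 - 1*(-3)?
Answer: 1280/9 ≈ 142.22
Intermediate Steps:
d = 4 (d = 3 - (-4 - 1*(-3)) = 3 - (-4 + 3) = 3 - 1*(-1) = 3 + 1 = 4)
J = 4
m(L, T) = 16/9 (m(L, T) = (⅑)*4² = (⅑)*16 = 16/9)
B = -16/9 (B = -1*16/9 = -16/9 ≈ -1.7778)
((B*(-5))*2)*((0 + 2)*4) = (-16/9*(-5)*2)*((0 + 2)*4) = ((80/9)*2)*(2*4) = (160/9)*8 = 1280/9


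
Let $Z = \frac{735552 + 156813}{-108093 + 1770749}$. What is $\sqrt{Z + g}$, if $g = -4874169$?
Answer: $\frac{3 i \sqrt{23392835119858169}}{207832} \approx 2207.8 i$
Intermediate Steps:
$Z = \frac{892365}{1662656} \approx 0.53671$
$\sqrt{Z + g} = \sqrt{\frac{892365}{1662656} - 4874169} = \sqrt{- \frac{8104065440499}{1662656}} = \frac{3 i \sqrt{23392835119858169}}{207832}$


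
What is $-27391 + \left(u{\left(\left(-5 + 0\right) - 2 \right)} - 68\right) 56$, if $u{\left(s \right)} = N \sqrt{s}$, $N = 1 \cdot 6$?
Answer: $-31199 + 336 i \sqrt{7} \approx -31199.0 + 888.97 i$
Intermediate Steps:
$N = 6$
$u{\left(s \right)} = 6 \sqrt{s}$
$-27391 + \left(u{\left(\left(-5 + 0\right) - 2 \right)} - 68\right) 56 = -27391 + \left(6 \sqrt{\left(-5 + 0\right) - 2} - 68\right) 56 = -27391 + \left(6 \sqrt{-5 - 2} - 68\right) 56 = -27391 + \left(6 \sqrt{-7} - 68\right) 56 = -27391 + \left(6 i \sqrt{7} - 68\right) 56 = -27391 + \left(-68 + 6 i \sqrt{7}\right) 56 = -27391 - \left(3808 - 336 i \sqrt{7}\right) = -31199 + 336 i \sqrt{7}$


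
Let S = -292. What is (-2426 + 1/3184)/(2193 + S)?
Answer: -7724383/6052784 ≈ -1.2762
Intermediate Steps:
(-2426 + 1/3184)/(2193 + S) = (-2426 + 1/3184)/(2193 - 292) = (-2426 + 1/3184)/1901 = -7724383/3184*1/1901 = -7724383/6052784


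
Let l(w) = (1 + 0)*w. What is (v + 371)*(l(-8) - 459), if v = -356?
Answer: -7005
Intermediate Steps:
l(w) = w (l(w) = 1*w = w)
(v + 371)*(l(-8) - 459) = (-356 + 371)*(-8 - 459) = 15*(-467) = -7005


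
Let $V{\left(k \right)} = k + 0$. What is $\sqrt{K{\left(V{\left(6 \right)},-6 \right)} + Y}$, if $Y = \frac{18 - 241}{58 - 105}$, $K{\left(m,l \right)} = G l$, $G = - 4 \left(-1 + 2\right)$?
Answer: $\frac{\sqrt{63497}}{47} \approx 5.3614$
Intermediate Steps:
$V{\left(k \right)} = k$
$G = -4$ ($G = \left(-4\right) 1 = -4$)
$K{\left(m,l \right)} = - 4 l$
$Y = \frac{223}{47}$ ($Y = - \frac{223}{-47} = \left(-223\right) \left(- \frac{1}{47}\right) = \frac{223}{47} \approx 4.7447$)
$\sqrt{K{\left(V{\left(6 \right)},-6 \right)} + Y} = \sqrt{\left(-4\right) \left(-6\right) + \frac{223}{47}} = \sqrt{24 + \frac{223}{47}} = \sqrt{\frac{1351}{47}} = \frac{\sqrt{63497}}{47}$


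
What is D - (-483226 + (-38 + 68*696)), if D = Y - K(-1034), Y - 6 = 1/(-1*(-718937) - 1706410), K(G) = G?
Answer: 431502001647/987473 ≈ 4.3698e+5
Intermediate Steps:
Y = 5924837/987473 (Y = 6 + 1/(-1*(-718937) - 1706410) = 6 + 1/(718937 - 1706410) = 6 + 1/(-987473) = 6 - 1/987473 = 5924837/987473 ≈ 6.0000)
D = 1026971919/987473 (D = 5924837/987473 - 1*(-1034) = 5924837/987473 + 1034 = 1026971919/987473 ≈ 1040.0)
D - (-483226 + (-38 + 68*696)) = 1026971919/987473 - (-483226 + (-38 + 68*696)) = 1026971919/987473 - (-483226 + (-38 + 47328)) = 1026971919/987473 - (-483226 + 47290) = 1026971919/987473 - 1*(-435936) = 1026971919/987473 + 435936 = 431502001647/987473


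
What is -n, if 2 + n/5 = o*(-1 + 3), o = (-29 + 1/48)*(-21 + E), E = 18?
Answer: -6875/8 ≈ -859.38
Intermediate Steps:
o = 1391/16 (o = (-29 + 1/48)*(-21 + 18) = (-29 + 1/48)*(-3) = -1391/48*(-3) = 1391/16 ≈ 86.938)
n = 6875/8 (n = -10 + 5*(1391*(-1 + 3)/16) = -10 + 5*((1391/16)*2) = -10 + 5*(1391/8) = -10 + 6955/8 = 6875/8 ≈ 859.38)
-n = -1*6875/8 = -6875/8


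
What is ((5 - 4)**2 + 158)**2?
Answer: 25281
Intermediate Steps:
((5 - 4)**2 + 158)**2 = (1**2 + 158)**2 = (1 + 158)**2 = 159**2 = 25281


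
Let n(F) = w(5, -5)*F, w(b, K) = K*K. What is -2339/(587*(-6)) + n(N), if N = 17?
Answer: 1499189/3522 ≈ 425.66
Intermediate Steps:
w(b, K) = K²
n(F) = 25*F (n(F) = (-5)²*F = 25*F)
-2339/(587*(-6)) + n(N) = -2339/(587*(-6)) + 25*17 = -2339/(-3522) + 425 = -2339*(-1/3522) + 425 = 2339/3522 + 425 = 1499189/3522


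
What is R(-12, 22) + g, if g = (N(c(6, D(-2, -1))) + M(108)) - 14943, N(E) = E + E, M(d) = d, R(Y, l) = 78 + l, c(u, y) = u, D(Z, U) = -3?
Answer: -14723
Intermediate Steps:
N(E) = 2*E
g = -14823 (g = (2*6 + 108) - 14943 = (12 + 108) - 14943 = 120 - 14943 = -14823)
R(-12, 22) + g = (78 + 22) - 14823 = 100 - 14823 = -14723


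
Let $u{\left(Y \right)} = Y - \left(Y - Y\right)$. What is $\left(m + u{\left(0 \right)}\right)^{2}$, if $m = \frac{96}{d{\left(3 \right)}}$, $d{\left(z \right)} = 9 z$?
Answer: $\frac{1024}{81} \approx 12.642$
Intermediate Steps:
$u{\left(Y \right)} = Y$ ($u{\left(Y \right)} = Y - 0 = Y + 0 = Y$)
$m = \frac{32}{9}$ ($m = \frac{96}{9 \cdot 3} = \frac{96}{27} = 96 \cdot \frac{1}{27} = \frac{32}{9} \approx 3.5556$)
$\left(m + u{\left(0 \right)}\right)^{2} = \left(\frac{32}{9} + 0\right)^{2} = \left(\frac{32}{9}\right)^{2} = \frac{1024}{81}$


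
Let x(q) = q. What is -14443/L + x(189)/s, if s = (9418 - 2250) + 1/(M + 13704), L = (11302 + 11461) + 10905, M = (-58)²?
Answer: -1658398102139/4119058432900 ≈ -0.40262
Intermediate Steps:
M = 3364
L = 33668 (L = 22763 + 10905 = 33668)
s = 122343425/17068 (s = (9418 - 2250) + 1/(3364 + 13704) = 7168 + 1/17068 = 122343425/17068 ≈ 7168.0)
-14443/L + x(189)/s = -14443/33668 + 189/(122343425/17068) = -14443*1/33668 + 189*(17068/122343425) = -14443/33668 + 3225852/122343425 = -1658398102139/4119058432900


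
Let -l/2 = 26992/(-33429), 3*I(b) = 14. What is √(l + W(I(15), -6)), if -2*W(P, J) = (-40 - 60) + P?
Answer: √55072037757/33429 ≈ 7.0201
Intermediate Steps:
I(b) = 14/3 (I(b) = (⅓)*14 = 14/3)
l = 53984/33429 (l = -53984/(-33429) = -53984*(-1)/33429 = -2*(-26992/33429) = 53984/33429 ≈ 1.6149)
W(P, J) = 50 - P/2 (W(P, J) = -((-40 - 60) + P)/2 = -(-100 + P)/2 = 50 - P/2)
√(l + W(I(15), -6)) = √(53984/33429 + (50 - ½*14/3)) = √(53984/33429 + (50 - 7/3)) = √(53984/33429 + 143/3) = √(1647433/33429) = √55072037757/33429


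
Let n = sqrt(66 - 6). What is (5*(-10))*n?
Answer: -100*sqrt(15) ≈ -387.30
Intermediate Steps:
n = 2*sqrt(15) (n = sqrt(60) = 2*sqrt(15) ≈ 7.7460)
(5*(-10))*n = (5*(-10))*(2*sqrt(15)) = -100*sqrt(15)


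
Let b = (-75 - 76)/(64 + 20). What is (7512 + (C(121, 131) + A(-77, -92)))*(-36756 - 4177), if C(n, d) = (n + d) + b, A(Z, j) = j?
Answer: -26373009101/84 ≈ -3.1396e+8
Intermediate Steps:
b = -151/84 ≈ -1.7976
C(n, d) = -151/84 + d + n (C(n, d) = (n + d) - 151/84 = (d + n) - 151/84 = -151/84 + d + n)
(7512 + (C(121, 131) + A(-77, -92)))*(-36756 - 4177) = (7512 + ((-151/84 + 131 + 121) - 92))*(-36756 - 4177) = (7512 + (21017/84 - 92))*(-40933) = (7512 + 13289/84)*(-40933) = (644297/84)*(-40933) = -26373009101/84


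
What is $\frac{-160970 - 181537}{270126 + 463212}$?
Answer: $- \frac{114169}{244446} \approx -0.46705$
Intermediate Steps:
$\frac{-160970 - 181537}{270126 + 463212} = - \frac{342507}{733338} = \left(-342507\right) \frac{1}{733338} = - \frac{114169}{244446}$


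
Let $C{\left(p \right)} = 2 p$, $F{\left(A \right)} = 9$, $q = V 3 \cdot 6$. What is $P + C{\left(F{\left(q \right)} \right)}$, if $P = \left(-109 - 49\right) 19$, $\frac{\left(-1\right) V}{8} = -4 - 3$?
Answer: $-2984$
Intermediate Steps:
$V = 56$ ($V = - 8 \left(-4 - 3\right) = \left(-8\right) \left(-7\right) = 56$)
$q = 1008$ ($q = 56 \cdot 3 \cdot 6 = 168 \cdot 6 = 1008$)
$P = -3002$ ($P = \left(-158\right) 19 = -3002$)
$P + C{\left(F{\left(q \right)} \right)} = -3002 + 2 \cdot 9 = -3002 + 18 = -2984$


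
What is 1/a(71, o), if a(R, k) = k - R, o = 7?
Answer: -1/64 ≈ -0.015625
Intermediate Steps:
1/a(71, o) = 1/(7 - 1*71) = 1/(7 - 71) = 1/(-64) = -1/64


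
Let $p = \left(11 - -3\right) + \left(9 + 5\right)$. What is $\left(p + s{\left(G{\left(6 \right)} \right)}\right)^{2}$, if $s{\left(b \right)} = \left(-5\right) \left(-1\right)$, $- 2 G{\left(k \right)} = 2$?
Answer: $1089$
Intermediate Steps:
$G{\left(k \right)} = -1$ ($G{\left(k \right)} = \left(- \frac{1}{2}\right) 2 = -1$)
$s{\left(b \right)} = 5$
$p = 28$ ($p = \left(11 + 3\right) + 14 = 14 + 14 = 28$)
$\left(p + s{\left(G{\left(6 \right)} \right)}\right)^{2} = \left(28 + 5\right)^{2} = 33^{2} = 1089$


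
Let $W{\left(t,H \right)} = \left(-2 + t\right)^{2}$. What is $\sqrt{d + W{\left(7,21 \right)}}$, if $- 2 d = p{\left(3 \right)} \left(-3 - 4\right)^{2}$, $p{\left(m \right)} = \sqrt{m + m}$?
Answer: $\frac{\sqrt{100 - 98 \sqrt{6}}}{2} \approx 5.9171 i$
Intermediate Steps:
$p{\left(m \right)} = \sqrt{2} \sqrt{m}$ ($p{\left(m \right)} = \sqrt{2 m} = \sqrt{2} \sqrt{m}$)
$d = - \frac{49 \sqrt{6}}{2}$ ($d = - \frac{\sqrt{2} \sqrt{3} \left(-3 - 4\right)^{2}}{2} = - \frac{\sqrt{6} \left(-7\right)^{2}}{2} = - \frac{\sqrt{6} \cdot 49}{2} = - \frac{49 \sqrt{6}}{2} \approx -60.013$)
$\sqrt{d + W{\left(7,21 \right)}} = \sqrt{- \frac{49 \sqrt{6}}{2} + \left(-2 + 7\right)^{2}} = \sqrt{- \frac{49 \sqrt{6}}{2} + 5^{2}} = \sqrt{- \frac{49 \sqrt{6}}{2} + 25} = \sqrt{25 - \frac{49 \sqrt{6}}{2}}$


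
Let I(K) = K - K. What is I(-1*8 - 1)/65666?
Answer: 0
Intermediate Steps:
I(K) = 0
I(-1*8 - 1)/65666 = 0/65666 = 0*(1/65666) = 0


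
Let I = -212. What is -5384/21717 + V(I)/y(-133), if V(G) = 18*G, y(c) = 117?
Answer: -9278000/282321 ≈ -32.863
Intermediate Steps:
-5384/21717 + V(I)/y(-133) = -5384/21717 + (18*(-212))/117 = -5384*1/21717 - 3816*1/117 = -5384/21717 - 424/13 = -9278000/282321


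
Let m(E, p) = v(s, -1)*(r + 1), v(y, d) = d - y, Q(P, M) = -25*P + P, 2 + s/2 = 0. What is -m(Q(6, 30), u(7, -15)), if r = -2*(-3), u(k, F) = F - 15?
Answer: -21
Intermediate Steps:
s = -4 (s = -4 + 2*0 = -4 + 0 = -4)
Q(P, M) = -24*P
u(k, F) = -15 + F
r = 6
m(E, p) = 21 (m(E, p) = (-1 - 1*(-4))*(6 + 1) = (-1 + 4)*7 = 3*7 = 21)
-m(Q(6, 30), u(7, -15)) = -1*21 = -21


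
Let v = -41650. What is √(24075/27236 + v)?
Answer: 5*I*√308953016317/13618 ≈ 204.08*I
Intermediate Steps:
√(24075/27236 + v) = √(24075/27236 - 41650) = √(-1134355325/27236) = 5*I*√308953016317/13618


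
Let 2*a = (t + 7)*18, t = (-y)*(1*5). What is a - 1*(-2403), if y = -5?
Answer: 2691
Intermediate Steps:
t = 25 (t = (-1*(-5))*(1*5) = 5*5 = 25)
a = 288 (a = ((25 + 7)*18)/2 = (32*18)/2 = (½)*576 = 288)
a - 1*(-2403) = 288 - 1*(-2403) = 288 + 2403 = 2691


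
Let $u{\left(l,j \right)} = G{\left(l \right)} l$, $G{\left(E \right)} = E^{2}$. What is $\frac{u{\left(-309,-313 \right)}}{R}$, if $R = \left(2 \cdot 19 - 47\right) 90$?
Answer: $\frac{1092727}{30} \approx 36424.0$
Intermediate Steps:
$u{\left(l,j \right)} = l^{3}$ ($u{\left(l,j \right)} = l^{2} l = l^{3}$)
$R = -810$ ($R = \left(38 - 47\right) 90 = \left(-9\right) 90 = -810$)
$\frac{u{\left(-309,-313 \right)}}{R} = \frac{\left(-309\right)^{3}}{-810} = \left(-29503629\right) \left(- \frac{1}{810}\right) = \frac{1092727}{30}$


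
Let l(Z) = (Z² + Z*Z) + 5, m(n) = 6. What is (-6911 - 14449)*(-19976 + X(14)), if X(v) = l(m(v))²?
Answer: 300043920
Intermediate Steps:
l(Z) = 5 + 2*Z² (l(Z) = (Z² + Z²) + 5 = 2*Z² + 5 = 5 + 2*Z²)
X(v) = 5929 (X(v) = (5 + 2*6²)² = (5 + 2*36)² = (5 + 72)² = 77² = 5929)
(-6911 - 14449)*(-19976 + X(14)) = (-6911 - 14449)*(-19976 + 5929) = -21360*(-14047) = 300043920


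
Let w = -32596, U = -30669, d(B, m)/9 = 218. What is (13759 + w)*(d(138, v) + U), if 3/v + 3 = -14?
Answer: 540753759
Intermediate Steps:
v = -3/17 (v = 3/(-3 - 14) = 3/(-17) = 3*(-1/17) = -3/17 ≈ -0.17647)
d(B, m) = 1962 (d(B, m) = 9*218 = 1962)
(13759 + w)*(d(138, v) + U) = (13759 - 32596)*(1962 - 30669) = -18837*(-28707) = 540753759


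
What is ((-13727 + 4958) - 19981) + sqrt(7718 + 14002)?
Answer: -28750 + 2*sqrt(5430) ≈ -28603.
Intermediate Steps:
((-13727 + 4958) - 19981) + sqrt(7718 + 14002) = (-8769 - 19981) + sqrt(21720) = -28750 + 2*sqrt(5430)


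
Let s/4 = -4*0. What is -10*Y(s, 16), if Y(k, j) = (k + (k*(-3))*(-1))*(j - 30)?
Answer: 0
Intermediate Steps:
s = 0 (s = 4*(-4*0) = 4*0 = 0)
Y(k, j) = 4*k*(-30 + j) (Y(k, j) = (k - 3*k*(-1))*(-30 + j) = (k + 3*k)*(-30 + j) = (4*k)*(-30 + j) = 4*k*(-30 + j))
-10*Y(s, 16) = -40*0*(-30 + 16) = -40*0*(-14) = -10*0 = 0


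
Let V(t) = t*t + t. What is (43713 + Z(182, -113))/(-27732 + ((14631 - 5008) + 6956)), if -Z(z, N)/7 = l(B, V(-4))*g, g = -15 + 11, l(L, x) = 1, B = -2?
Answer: -43741/11153 ≈ -3.9219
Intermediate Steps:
V(t) = t + t**2 (V(t) = t**2 + t = t + t**2)
g = -4
Z(z, N) = 28 (Z(z, N) = -7*(-4) = 28)
(43713 + Z(182, -113))/(-27732 + ((14631 - 5008) + 6956)) = (43713 + 28)/(-27732 + ((14631 - 5008) + 6956)) = 43741/(-27732 + (9623 + 6956)) = 43741/(-27732 + 16579) = 43741/(-11153) = 43741*(-1/11153) = -43741/11153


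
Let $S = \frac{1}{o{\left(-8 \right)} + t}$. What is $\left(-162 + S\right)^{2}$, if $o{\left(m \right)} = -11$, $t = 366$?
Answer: $\frac{3307285081}{126025} \approx 26243.0$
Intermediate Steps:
$S = \frac{1}{355}$ ($S = \frac{1}{-11 + 366} = \frac{1}{355} \approx 0.0028169$)
$\left(-162 + S\right)^{2} = \left(-162 + \frac{1}{355}\right)^{2} = \left(- \frac{57509}{355}\right)^{2} = \frac{3307285081}{126025}$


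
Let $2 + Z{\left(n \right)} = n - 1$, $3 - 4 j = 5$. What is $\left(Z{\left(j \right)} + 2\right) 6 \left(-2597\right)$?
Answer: $23373$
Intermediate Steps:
$j = - \frac{1}{2}$ ($j = \frac{3}{4} - \frac{5}{4} = - \frac{1}{2} \approx -0.5$)
$Z{\left(n \right)} = -3 + n$ ($Z{\left(n \right)} = -2 + \left(n - 1\right) = -2 + \left(-1 + n\right) = -3 + n$)
$\left(Z{\left(j \right)} + 2\right) 6 \left(-2597\right) = \left(\left(-3 - \frac{1}{2}\right) + 2\right) 6 \left(-2597\right) = \left(- \frac{7}{2} + 2\right) 6 \left(-2597\right) = \left(- \frac{3}{2}\right) 6 \left(-2597\right) = \left(-9\right) \left(-2597\right) = 23373$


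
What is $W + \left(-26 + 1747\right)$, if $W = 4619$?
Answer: $6340$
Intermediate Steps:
$W + \left(-26 + 1747\right) = 4619 + \left(-26 + 1747\right) = 4619 + 1721 = 6340$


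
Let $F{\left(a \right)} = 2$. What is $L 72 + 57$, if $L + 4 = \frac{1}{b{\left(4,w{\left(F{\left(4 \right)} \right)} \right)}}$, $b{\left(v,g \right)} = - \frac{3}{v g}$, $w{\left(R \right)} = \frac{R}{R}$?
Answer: $-327$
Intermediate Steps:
$w{\left(R \right)} = 1$
$b{\left(v,g \right)} = - \frac{3}{g v}$
$L = - \frac{16}{3}$ ($L = -4 + \frac{1}{\left(-3\right) 1^{-1} \cdot \frac{1}{4}} = -4 + \frac{1}{\left(-3\right) 1 \cdot \frac{1}{4}} = -4 + \frac{1}{- \frac{3}{4}} = -4 - \frac{4}{3} = - \frac{16}{3} \approx -5.3333$)
$L 72 + 57 = \left(- \frac{16}{3}\right) 72 + 57 = -384 + 57 = -327$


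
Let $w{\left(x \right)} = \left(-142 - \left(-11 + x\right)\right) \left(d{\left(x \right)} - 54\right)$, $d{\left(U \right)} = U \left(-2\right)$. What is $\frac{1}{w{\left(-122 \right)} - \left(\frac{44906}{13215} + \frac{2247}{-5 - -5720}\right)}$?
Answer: $- \frac{559435}{958754827} \approx -0.0005835$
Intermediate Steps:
$d{\left(U \right)} = - 2 U$
$w{\left(x \right)} = \left(-131 - x\right) \left(-54 - 2 x\right)$ ($w{\left(x \right)} = \left(-142 - \left(-11 + x\right)\right) \left(- 2 x - 54\right) = \left(-131 - x\right) \left(-54 - 2 x\right)$)
$\frac{1}{w{\left(-122 \right)} - \left(\frac{44906}{13215} + \frac{2247}{-5 - -5720}\right)} = \frac{1}{\left(7074 + 2 \left(-122\right)^{2} + 316 \left(-122\right)\right) - \left(\frac{44906}{13215} + \frac{2247}{-5 - -5720}\right)} = \frac{1}{\left(7074 + 2 \cdot 14884 - 38552\right) - \left(\frac{44906}{13215} + \frac{2247}{-5 + 5720}\right)} = \frac{1}{\left(7074 + 29768 - 38552\right) - \left(\frac{44906}{13215} + \frac{2247}{5715}\right)} = \frac{1}{-1710 - \frac{2120977}{559435}} = \frac{1}{- \frac{958754827}{559435}} = - \frac{559435}{958754827}$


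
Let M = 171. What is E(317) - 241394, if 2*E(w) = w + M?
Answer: -241150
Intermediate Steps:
E(w) = 171/2 + w/2 (E(w) = (w + 171)/2 = (171 + w)/2 = 171/2 + w/2)
E(317) - 241394 = (171/2 + (1/2)*317) - 241394 = (171/2 + 317/2) - 241394 = 244 - 241394 = -241150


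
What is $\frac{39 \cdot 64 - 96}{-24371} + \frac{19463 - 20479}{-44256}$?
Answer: $- \frac{10181683}{134820372} \approx -0.07552$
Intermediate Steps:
$\frac{39 \cdot 64 - 96}{-24371} + \frac{19463 - 20479}{-44256} = \left(2496 - 96\right) \left(- \frac{1}{24371}\right) - - \frac{127}{5532} = 2400 \left(- \frac{1}{24371}\right) + \frac{127}{5532} = - \frac{2400}{24371} + \frac{127}{5532} = - \frac{10181683}{134820372}$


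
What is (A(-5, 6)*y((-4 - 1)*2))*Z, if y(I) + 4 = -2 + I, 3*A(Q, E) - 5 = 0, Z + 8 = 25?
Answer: -1360/3 ≈ -453.33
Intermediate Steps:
Z = 17 (Z = -8 + 25 = 17)
A(Q, E) = 5/3 (A(Q, E) = 5/3 + (⅓)*0 = 5/3 + 0 = 5/3)
y(I) = -6 + I (y(I) = -4 + (-2 + I) = -6 + I)
(A(-5, 6)*y((-4 - 1)*2))*Z = (5*(-6 + (-4 - 1)*2)/3)*17 = (5*(-6 - 5*2)/3)*17 = (5*(-6 - 10)/3)*17 = ((5/3)*(-16))*17 = -80/3*17 = -1360/3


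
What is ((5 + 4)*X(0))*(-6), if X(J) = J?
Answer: 0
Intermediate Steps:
((5 + 4)*X(0))*(-6) = ((5 + 4)*0)*(-6) = (9*0)*(-6) = 0*(-6) = 0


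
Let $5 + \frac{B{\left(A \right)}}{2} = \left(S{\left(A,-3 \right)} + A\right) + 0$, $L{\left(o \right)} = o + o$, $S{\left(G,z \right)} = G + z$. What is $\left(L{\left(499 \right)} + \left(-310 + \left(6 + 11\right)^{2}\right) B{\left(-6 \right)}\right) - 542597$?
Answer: $-540759$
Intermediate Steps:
$L{\left(o \right)} = 2 o$
$B{\left(A \right)} = -16 + 4 A$ ($B{\left(A \right)} = -10 + 2 \left(\left(\left(A - 3\right) + A\right) + 0\right) = -10 + 2 \left(\left(\left(-3 + A\right) + A\right) + 0\right) = -10 + 2 \left(\left(-3 + 2 A\right) + 0\right) = -10 + 2 \left(-3 + 2 A\right) = -10 + \left(-6 + 4 A\right) = -16 + 4 A$)
$\left(L{\left(499 \right)} + \left(-310 + \left(6 + 11\right)^{2}\right) B{\left(-6 \right)}\right) - 542597 = \left(2 \cdot 499 + \left(-310 + \left(6 + 11\right)^{2}\right) \left(-16 + 4 \left(-6\right)\right)\right) - 542597 = \left(998 + \left(-310 + 17^{2}\right) \left(-16 - 24\right)\right) - 542597 = \left(998 + \left(-310 + 289\right) \left(-40\right)\right) - 542597 = \left(998 - -840\right) - 542597 = \left(998 + 840\right) - 542597 = 1838 - 542597 = -540759$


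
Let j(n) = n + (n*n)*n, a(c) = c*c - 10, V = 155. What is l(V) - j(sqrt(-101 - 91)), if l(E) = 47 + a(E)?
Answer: 24062 + 1528*I*sqrt(3) ≈ 24062.0 + 2646.6*I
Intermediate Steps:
a(c) = -10 + c**2 (a(c) = c**2 - 10 = -10 + c**2)
j(n) = n + n**3 (j(n) = n + n**2*n = n + n**3)
l(E) = 37 + E**2 (l(E) = 47 + (-10 + E**2) = 37 + E**2)
l(V) - j(sqrt(-101 - 91)) = (37 + 155**2) - (sqrt(-101 - 91) + (sqrt(-101 - 91))**3) = (37 + 24025) - (sqrt(-192) + (sqrt(-192))**3) = 24062 - (8*I*sqrt(3) + (8*I*sqrt(3))**3) = 24062 - (8*I*sqrt(3) - 1536*I*sqrt(3)) = 24062 - (-1528)*I*sqrt(3) = 24062 + 1528*I*sqrt(3)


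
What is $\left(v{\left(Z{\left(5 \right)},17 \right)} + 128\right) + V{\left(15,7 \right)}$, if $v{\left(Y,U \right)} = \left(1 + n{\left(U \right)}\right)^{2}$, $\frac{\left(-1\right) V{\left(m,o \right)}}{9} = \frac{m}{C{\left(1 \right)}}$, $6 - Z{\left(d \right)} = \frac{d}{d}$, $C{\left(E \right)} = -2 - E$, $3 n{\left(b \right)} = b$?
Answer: $\frac{1957}{9} \approx 217.44$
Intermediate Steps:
$n{\left(b \right)} = \frac{b}{3}$
$Z{\left(d \right)} = 5$ ($Z{\left(d \right)} = 6 - \frac{d}{d} = 6 - 1 = 5$)
$V{\left(m,o \right)} = 3 m$ ($V{\left(m,o \right)} = - 9 \frac{m}{-2 - 1} = - 9 \frac{m}{-3} = - 9 m \left(- \frac{1}{3}\right) = - 9 \left(- \frac{m}{3}\right) = 3 m$)
$v{\left(Y,U \right)} = \left(1 + \frac{U}{3}\right)^{2}$
$\left(v{\left(Z{\left(5 \right)},17 \right)} + 128\right) + V{\left(15,7 \right)} = \left(\frac{\left(3 + 17\right)^{2}}{9} + 128\right) + 3 \cdot 15 = \left(\frac{20^{2}}{9} + 128\right) + 45 = \left(\frac{1}{9} \cdot 400 + 128\right) + 45 = \left(\frac{400}{9} + 128\right) + 45 = \frac{1552}{9} + 45 = \frac{1957}{9}$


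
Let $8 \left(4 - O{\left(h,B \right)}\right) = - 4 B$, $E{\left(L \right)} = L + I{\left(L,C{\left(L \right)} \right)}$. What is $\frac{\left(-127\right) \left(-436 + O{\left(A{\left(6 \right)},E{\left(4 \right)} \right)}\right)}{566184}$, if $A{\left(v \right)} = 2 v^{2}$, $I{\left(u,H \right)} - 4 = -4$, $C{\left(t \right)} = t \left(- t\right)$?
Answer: $\frac{27305}{283092} \approx 0.096453$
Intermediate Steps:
$C{\left(t \right)} = - t^{2}$
$I{\left(u,H \right)} = 0$ ($I{\left(u,H \right)} = 4 - 4 = 0$)
$E{\left(L \right)} = L$ ($E{\left(L \right)} = L + 0 = L$)
$O{\left(h,B \right)} = 4 + \frac{B}{2}$ ($O{\left(h,B \right)} = 4 - \frac{\left(-4\right) B}{8} = 4 + \frac{B}{2}$)
$\frac{\left(-127\right) \left(-436 + O{\left(A{\left(6 \right)},E{\left(4 \right)} \right)}\right)}{566184} = \frac{\left(-127\right) \left(-436 + \left(4 + \frac{1}{2} \cdot 4\right)\right)}{566184} = - 127 \left(-436 + \left(4 + 2\right)\right) \frac{1}{566184} = - 127 \left(-436 + 6\right) \frac{1}{566184} = \left(-127\right) \left(-430\right) \frac{1}{566184} = 54610 \cdot \frac{1}{566184} = \frac{27305}{283092}$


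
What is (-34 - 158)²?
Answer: 36864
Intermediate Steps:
(-34 - 158)² = (-192)² = 36864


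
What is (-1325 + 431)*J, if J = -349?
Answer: 312006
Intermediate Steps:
(-1325 + 431)*J = (-1325 + 431)*(-349) = -894*(-349) = 312006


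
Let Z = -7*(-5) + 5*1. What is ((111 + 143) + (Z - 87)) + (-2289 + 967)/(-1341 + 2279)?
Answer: 96422/469 ≈ 205.59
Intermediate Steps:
Z = 40 (Z = 35 + 5 = 40)
((111 + 143) + (Z - 87)) + (-2289 + 967)/(-1341 + 2279) = ((111 + 143) + (40 - 87)) + (-2289 + 967)/(-1341 + 2279) = (254 - 47) - 1322/938 = 207 - 1322*1/938 = 207 - 661/469 = 96422/469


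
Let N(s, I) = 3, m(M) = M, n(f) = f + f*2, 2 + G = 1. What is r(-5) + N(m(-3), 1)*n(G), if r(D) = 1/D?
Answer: -46/5 ≈ -9.2000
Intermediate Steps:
G = -1 (G = -2 + 1 = -1)
n(f) = 3*f (n(f) = f + 2*f = 3*f)
r(-5) + N(m(-3), 1)*n(G) = 1/(-5) + 3*(3*(-1)) = -⅕ + 3*(-3) = -⅕ - 9 = -46/5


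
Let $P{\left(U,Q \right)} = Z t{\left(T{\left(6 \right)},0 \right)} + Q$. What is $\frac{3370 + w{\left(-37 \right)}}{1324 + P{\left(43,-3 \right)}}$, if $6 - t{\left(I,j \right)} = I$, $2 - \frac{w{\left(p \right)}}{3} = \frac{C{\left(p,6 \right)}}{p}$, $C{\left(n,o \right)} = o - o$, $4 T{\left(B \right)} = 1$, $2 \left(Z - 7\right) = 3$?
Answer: $\frac{27008}{10959} \approx 2.4645$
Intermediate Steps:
$Z = \frac{17}{2}$ ($Z = 7 + \frac{1}{2} \cdot 3 = 7 + \frac{3}{2} = \frac{17}{2} \approx 8.5$)
$T{\left(B \right)} = \frac{1}{4}$ ($T{\left(B \right)} = \frac{1}{4} \cdot 1 = \frac{1}{4}$)
$C{\left(n,o \right)} = 0$
$w{\left(p \right)} = 6$ ($w{\left(p \right)} = 6 - 3 \frac{0}{p} = 6 - 0 = 6 + 0 = 6$)
$t{\left(I,j \right)} = 6 - I$
$P{\left(U,Q \right)} = \frac{391}{8} + Q$ ($P{\left(U,Q \right)} = \frac{17 \left(6 - \frac{1}{4}\right)}{2} + Q = \frac{17}{2} \cdot \frac{23}{4} + Q = \frac{391}{8} + Q$)
$\frac{3370 + w{\left(-37 \right)}}{1324 + P{\left(43,-3 \right)}} = \frac{3370 + 6}{1324 + \left(\frac{391}{8} - 3\right)} = \frac{3376}{1324 + \frac{367}{8}} = \frac{3376}{\frac{10959}{8}} = 3376 \cdot \frac{8}{10959} = \frac{27008}{10959}$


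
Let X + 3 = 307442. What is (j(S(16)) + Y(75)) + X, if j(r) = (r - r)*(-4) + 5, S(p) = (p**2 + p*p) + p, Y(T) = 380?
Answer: 307824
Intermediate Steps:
X = 307439 (X = -3 + 307442 = 307439)
S(p) = p + 2*p**2 (S(p) = (p**2 + p**2) + p = 2*p**2 + p = p + 2*p**2)
j(r) = 5 (j(r) = 0*(-4) + 5 = 0 + 5 = 5)
(j(S(16)) + Y(75)) + X = (5 + 380) + 307439 = 385 + 307439 = 307824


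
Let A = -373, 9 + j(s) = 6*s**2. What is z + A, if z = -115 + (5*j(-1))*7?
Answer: -593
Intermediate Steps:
j(s) = -9 + 6*s**2
z = -220 (z = -115 + (5*(-9 + 6*(-1)**2))*7 = -115 + (5*(-9 + 6*1))*7 = -115 + (5*(-9 + 6))*7 = -115 + (5*(-3))*7 = -115 - 15*7 = -115 - 105 = -220)
z + A = -220 - 373 = -593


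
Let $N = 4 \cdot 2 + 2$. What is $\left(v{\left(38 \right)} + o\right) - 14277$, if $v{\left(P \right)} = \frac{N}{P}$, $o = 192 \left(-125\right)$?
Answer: $- \frac{727258}{19} \approx -38277.0$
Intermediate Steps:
$o = -24000$
$N = 10$ ($N = 8 + 2 = 10$)
$v{\left(P \right)} = \frac{10}{P}$
$\left(v{\left(38 \right)} + o\right) - 14277 = \left(\frac{10}{38} - 24000\right) - 14277 = \left(10 \cdot \frac{1}{38} - 24000\right) - 14277 = \left(\frac{5}{19} - 24000\right) - 14277 = - \frac{455995}{19} - 14277 = - \frac{727258}{19}$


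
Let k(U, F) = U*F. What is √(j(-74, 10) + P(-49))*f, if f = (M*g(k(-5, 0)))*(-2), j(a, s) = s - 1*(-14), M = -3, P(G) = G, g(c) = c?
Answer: 0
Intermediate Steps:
k(U, F) = F*U
j(a, s) = 14 + s (j(a, s) = s + 14 = 14 + s)
f = 0 (f = -0*(-5)*(-2) = -3*0*(-2) = 0*(-2) = 0)
√(j(-74, 10) + P(-49))*f = √((14 + 10) - 49)*0 = √(24 - 49)*0 = √(-25)*0 = (5*I)*0 = 0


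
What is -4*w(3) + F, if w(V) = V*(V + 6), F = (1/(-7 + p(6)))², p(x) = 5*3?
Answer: -6911/64 ≈ -107.98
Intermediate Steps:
p(x) = 15
F = 1/64 (F = (1/(-7 + 15))² = (1/8)² = (⅛)² = 1/64 ≈ 0.015625)
w(V) = V*(6 + V)
-4*w(3) + F = -12*(6 + 3) + 1/64 = -12*9 + 1/64 = -4*27 + 1/64 = -108 + 1/64 = -6911/64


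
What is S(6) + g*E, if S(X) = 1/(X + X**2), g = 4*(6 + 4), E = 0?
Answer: 1/42 ≈ 0.023810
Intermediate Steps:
g = 40 (g = 4*10 = 40)
S(6) + g*E = 1/(6*(1 + 6)) + 40*0 = (1/6)/7 + 0 = (1/6)*(1/7) + 0 = 1/42 + 0 = 1/42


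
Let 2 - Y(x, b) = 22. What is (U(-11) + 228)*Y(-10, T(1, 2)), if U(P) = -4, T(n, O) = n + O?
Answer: -4480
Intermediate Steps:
T(n, O) = O + n
Y(x, b) = -20 (Y(x, b) = 2 - 1*22 = 2 - 22 = -20)
(U(-11) + 228)*Y(-10, T(1, 2)) = (-4 + 228)*(-20) = 224*(-20) = -4480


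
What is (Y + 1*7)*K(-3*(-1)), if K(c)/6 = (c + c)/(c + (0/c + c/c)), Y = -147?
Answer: -1260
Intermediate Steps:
K(c) = 12*c/(1 + c) (K(c) = 6*((c + c)/(c + (0/c + c/c))) = 6*((2*c)/(c + (0 + 1))) = 6*((2*c)/(c + 1)) = 6*((2*c)/(1 + c)) = 6*(2*c/(1 + c)) = 12*c/(1 + c))
(Y + 1*7)*K(-3*(-1)) = (-147 + 1*7)*(12*(-3*(-1))/(1 - 3*(-1))) = (-147 + 7)*(12*3/(1 + 3)) = -1680*3/4 = -140*9 = -1260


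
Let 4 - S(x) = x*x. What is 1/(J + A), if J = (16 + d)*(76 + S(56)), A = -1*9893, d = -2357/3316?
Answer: -829/46935333 ≈ -1.7663e-5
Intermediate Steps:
S(x) = 4 - x² (S(x) = 4 - x*x = 4 - x²)
d = -2357/3316 (d = -2357*1/3316 = -2357/3316 ≈ -0.71080)
A = -9893
J = -38734036/829 (J = (16 - 2357/3316)*(76 + (4 - 1*56²)) = 50699*(76 + (4 - 1*3136))/3316 = 50699*(76 + (4 - 3136))/3316 = 50699*(76 - 3132)/3316 = (50699/3316)*(-3056) = -38734036/829 ≈ -46724.)
1/(J + A) = 1/(-38734036/829 - 9893) = 1/(-46935333/829) = -829/46935333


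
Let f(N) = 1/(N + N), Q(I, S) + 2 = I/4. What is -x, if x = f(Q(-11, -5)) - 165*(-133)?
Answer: -416953/19 ≈ -21945.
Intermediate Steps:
Q(I, S) = -2 + I/4
f(N) = 1/(2*N)
x = 416953/19 (x = 1/(2*(-2 + (¼)*(-11))) - 165*(-133) = 1/(2*(-2 - 11/4)) - 1*(-21945) = 1/(2*(-19/4)) + 21945 = (½)*(-4/19) + 21945 = -2/19 + 21945 = 416953/19 ≈ 21945.)
-x = -1*416953/19 = -416953/19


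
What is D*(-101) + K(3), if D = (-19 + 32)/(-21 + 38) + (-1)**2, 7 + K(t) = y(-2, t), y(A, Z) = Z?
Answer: -3098/17 ≈ -182.24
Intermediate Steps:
K(t) = -7 + t
D = 30/17 (D = 13/17 + 1 = 30/17 ≈ 1.7647)
D*(-101) + K(3) = (30/17)*(-101) + (-7 + 3) = -3030/17 - 4 = -3098/17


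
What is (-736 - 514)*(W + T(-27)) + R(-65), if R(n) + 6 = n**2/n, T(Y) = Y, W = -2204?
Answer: 2788679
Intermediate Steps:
R(n) = -6 + n (R(n) = -6 + n**2/n = -6 + n)
(-736 - 514)*(W + T(-27)) + R(-65) = (-736 - 514)*(-2204 - 27) + (-6 - 65) = -1250*(-2231) - 71 = 2788750 - 71 = 2788679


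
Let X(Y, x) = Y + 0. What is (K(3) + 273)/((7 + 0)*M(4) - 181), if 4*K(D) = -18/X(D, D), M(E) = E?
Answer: -181/102 ≈ -1.7745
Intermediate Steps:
X(Y, x) = Y
K(D) = -9/(2*D) (K(D) = (-18/D)/4 = -9/(2*D))
(K(3) + 273)/((7 + 0)*M(4) - 181) = (-9/2/3 + 273)/((7 + 0)*4 - 181) = (-9/2*⅓ + 273)/(7*4 - 181) = (-3/2 + 273)/(28 - 181) = (543/2)/(-153) = (543/2)*(-1/153) = -181/102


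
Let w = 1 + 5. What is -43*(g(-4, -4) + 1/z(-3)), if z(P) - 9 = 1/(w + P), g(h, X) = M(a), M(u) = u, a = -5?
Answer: 5891/28 ≈ 210.39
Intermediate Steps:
w = 6
g(h, X) = -5
z(P) = 9 + 1/(6 + P)
-43*(g(-4, -4) + 1/z(-3)) = -43*(-5 + 1/((55 + 9*(-3))/(6 - 3))) = -43*(-5 + 1/((55 - 27)/3)) = -43*(-5 + 1/((1/3)*28)) = -43*(-5 + 1/(28/3)) = -43*(-5 + 3/28) = -43*(-137/28) = 5891/28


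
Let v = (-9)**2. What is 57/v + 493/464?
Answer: 763/432 ≈ 1.7662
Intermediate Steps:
v = 81
57/v + 493/464 = 57/81 + 493/464 = 57*(1/81) + 493*(1/464) = 19/27 + 17/16 = 763/432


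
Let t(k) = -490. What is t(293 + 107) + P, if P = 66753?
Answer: 66263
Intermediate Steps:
t(293 + 107) + P = -490 + 66753 = 66263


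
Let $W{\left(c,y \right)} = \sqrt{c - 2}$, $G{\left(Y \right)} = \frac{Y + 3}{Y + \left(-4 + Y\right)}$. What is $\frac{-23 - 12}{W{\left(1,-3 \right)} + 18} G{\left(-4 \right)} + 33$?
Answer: $\frac{4269}{130} + \frac{7 i}{780} \approx 32.838 + 0.0089744 i$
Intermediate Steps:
$G{\left(Y \right)} = \frac{3 + Y}{-4 + 2 Y}$
$W{\left(c,y \right)} = \sqrt{-2 + c}$
$\frac{-23 - 12}{W{\left(1,-3 \right)} + 18} G{\left(-4 \right)} + 33 = \frac{-23 - 12}{\sqrt{-2 + 1} + 18} \frac{3 - 4}{2 \left(-2 - 4\right)} + 33 = - \frac{35}{\sqrt{-1} + 18} \cdot \frac{1}{2} \frac{1}{-6} \left(-1\right) + 33 = - \frac{35}{i + 18} \cdot \frac{1}{2} \left(- \frac{1}{6}\right) \left(-1\right) + 33 = - \frac{35}{18 + i} \frac{1}{12} + 33 = - 35 \frac{18 - i}{325} \cdot \frac{1}{12} + 33 = - \frac{7 \left(18 - i\right)}{65} \cdot \frac{1}{12} + 33 = - \frac{7 \left(18 - i\right)}{780} + 33 = 33 - \frac{7 \left(18 - i\right)}{780}$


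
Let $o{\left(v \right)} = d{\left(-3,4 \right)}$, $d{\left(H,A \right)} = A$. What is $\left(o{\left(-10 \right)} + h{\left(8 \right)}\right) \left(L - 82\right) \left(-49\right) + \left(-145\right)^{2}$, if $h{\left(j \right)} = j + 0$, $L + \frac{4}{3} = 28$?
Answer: $53561$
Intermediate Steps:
$L = \frac{80}{3}$ ($L = - \frac{4}{3} + 28 = \frac{80}{3} \approx 26.667$)
$h{\left(j \right)} = j$
$o{\left(v \right)} = 4$
$\left(o{\left(-10 \right)} + h{\left(8 \right)}\right) \left(L - 82\right) \left(-49\right) + \left(-145\right)^{2} = \left(4 + 8\right) \left(\frac{80}{3} - 82\right) \left(-49\right) + \left(-145\right)^{2} = 12 \left(- \frac{166}{3}\right) \left(-49\right) + 21025 = \left(-664\right) \left(-49\right) + 21025 = 32536 + 21025 = 53561$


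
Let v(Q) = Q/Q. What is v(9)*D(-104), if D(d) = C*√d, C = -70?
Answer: -140*I*√26 ≈ -713.86*I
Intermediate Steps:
v(Q) = 1
D(d) = -70*√d
v(9)*D(-104) = 1*(-140*I*√26) = -140*I*√26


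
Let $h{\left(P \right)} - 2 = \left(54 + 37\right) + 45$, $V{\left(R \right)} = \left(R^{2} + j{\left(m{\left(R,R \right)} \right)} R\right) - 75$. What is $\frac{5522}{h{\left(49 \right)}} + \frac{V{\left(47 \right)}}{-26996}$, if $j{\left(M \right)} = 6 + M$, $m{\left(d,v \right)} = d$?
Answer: $\frac{74216831}{1862724} \approx 39.843$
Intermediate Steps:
$V{\left(R \right)} = -75 + R^{2} + R \left(6 + R\right)$ ($V{\left(R \right)} = \left(R^{2} + \left(6 + R\right) R\right) - 75 = \left(R^{2} + R \left(6 + R\right)\right) - 75 = -75 + R^{2} + R \left(6 + R\right)$)
$h{\left(P \right)} = 138$ ($h{\left(P \right)} = 2 + \left(\left(54 + 37\right) + 45\right) = 2 + \left(91 + 45\right) = 2 + 136 = 138$)
$\frac{5522}{h{\left(49 \right)}} + \frac{V{\left(47 \right)}}{-26996} = \frac{5522}{138} + \frac{-75 + 47^{2} + 47 \left(6 + 47\right)}{-26996} = 5522 \cdot \frac{1}{138} + \left(-75 + 2209 + 47 \cdot 53\right) \left(- \frac{1}{26996}\right) = \frac{2761}{69} + \left(-75 + 2209 + 2491\right) \left(- \frac{1}{26996}\right) = \frac{2761}{69} + 4625 \left(- \frac{1}{26996}\right) = \frac{2761}{69} - \frac{4625}{26996} = \frac{74216831}{1862724}$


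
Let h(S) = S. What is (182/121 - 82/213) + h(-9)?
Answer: -203113/25773 ≈ -7.8808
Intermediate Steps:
(182/121 - 82/213) + h(-9) = (182/121 - 82/213) - 9 = 28844/25773 - 9 = -203113/25773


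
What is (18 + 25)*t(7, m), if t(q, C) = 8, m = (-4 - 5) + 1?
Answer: 344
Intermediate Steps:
m = -8 (m = -9 + 1 = -8)
(18 + 25)*t(7, m) = (18 + 25)*8 = 43*8 = 344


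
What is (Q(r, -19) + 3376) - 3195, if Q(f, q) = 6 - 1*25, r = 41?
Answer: 162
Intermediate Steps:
Q(f, q) = -19 (Q(f, q) = 6 - 25 = -19)
(Q(r, -19) + 3376) - 3195 = (-19 + 3376) - 3195 = 3357 - 3195 = 162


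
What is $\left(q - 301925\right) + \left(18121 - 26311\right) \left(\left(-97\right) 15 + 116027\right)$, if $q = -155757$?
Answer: $-938802362$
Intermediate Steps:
$\left(q - 301925\right) + \left(18121 - 26311\right) \left(\left(-97\right) 15 + 116027\right) = \left(-155757 - 301925\right) + \left(18121 - 26311\right) \left(\left(-97\right) 15 + 116027\right) = -457682 - 8190 \left(-1455 + 116027\right) = -457682 - 938344680 = -938802362$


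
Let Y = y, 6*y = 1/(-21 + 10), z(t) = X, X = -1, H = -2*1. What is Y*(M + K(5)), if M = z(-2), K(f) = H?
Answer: 1/22 ≈ 0.045455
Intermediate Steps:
H = -2
z(t) = -1
K(f) = -2
M = -1
y = -1/66 (y = 1/(6*(-21 + 10)) = (⅙)/(-11) = (⅙)*(-1/11) = -1/66 ≈ -0.015152)
Y = -1/66 ≈ -0.015152
Y*(M + K(5)) = -(-1 - 2)/66 = -1/66*(-3) = 1/22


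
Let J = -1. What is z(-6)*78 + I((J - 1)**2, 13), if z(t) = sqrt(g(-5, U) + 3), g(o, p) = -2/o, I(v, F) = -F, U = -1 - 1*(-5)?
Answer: -13 + 78*sqrt(85)/5 ≈ 130.82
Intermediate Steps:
U = 4 (U = -1 + 5 = 4)
z(t) = sqrt(85)/5 (z(t) = sqrt(-2/(-5) + 3) = sqrt(-2*(-1/5) + 3) = sqrt(2/5 + 3) = sqrt(17/5) = sqrt(85)/5)
z(-6)*78 + I((J - 1)**2, 13) = (sqrt(85)/5)*78 - 1*13 = 78*sqrt(85)/5 - 13 = -13 + 78*sqrt(85)/5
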